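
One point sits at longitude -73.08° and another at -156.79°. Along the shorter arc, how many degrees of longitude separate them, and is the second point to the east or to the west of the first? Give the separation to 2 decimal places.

83.71° west

Raw difference: -156.79 − -73.08 = -83.71°.
Normalise into (−180°, 180°]: -83.71° stays -83.71°.
Negative ⇒ the second point lies to the west; separation 83.71°.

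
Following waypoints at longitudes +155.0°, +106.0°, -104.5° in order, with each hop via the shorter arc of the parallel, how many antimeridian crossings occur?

Leg 1: +155.0° → +106.0°, shortest Δλ = -49.0° (west) — does not cross 180°.
Leg 2: +106.0° → -104.5°, shortest Δλ = 149.5° (east) — crosses 180°.
Total crossings: 1.

1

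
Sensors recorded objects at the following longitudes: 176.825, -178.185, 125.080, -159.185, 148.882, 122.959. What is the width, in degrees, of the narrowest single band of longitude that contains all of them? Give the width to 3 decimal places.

Sort the longitudes: -178.185°, -159.185°, +122.959°, +125.080°, +148.882°, +176.825°.
Eastward gaps between consecutive values (wrapping around): 19.000°, 282.144°, 2.121°, 23.802°, 27.943°, 4.990°.
Largest gap = 282.144° ⇒ minimal covering band is its complement: 360° − 282.144° = 77.856°.
Band runs from +122.959° eastward to -159.185°, crossing the antimeridian.

77.856°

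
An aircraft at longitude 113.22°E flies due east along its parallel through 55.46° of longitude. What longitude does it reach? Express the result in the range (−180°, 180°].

Start at +113.22°; shift +55.46° → +168.68°.
+168.68° already lies in (−180°, 180°].

168.68°E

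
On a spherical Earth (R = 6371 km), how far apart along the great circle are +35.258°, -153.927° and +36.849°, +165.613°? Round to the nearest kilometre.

Δλ = 165.613 − -153.927 = 319.540°; wrapped into (−180°, 180°]: -40.460°.
Δφ = 36.849 − 35.258 = 1.591°.
a = sin²(Δφ/2) + cos φ₁ · cos φ₂ · sin²(Δλ/2) = 0.078323.
c = 2·atan2(√a, √(1−a)) = 0.56730 rad → d = 6371·c ≈ 3614.29 km.

3614 km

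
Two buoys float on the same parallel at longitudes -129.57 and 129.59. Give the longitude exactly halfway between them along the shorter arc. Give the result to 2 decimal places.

-179.99°

Signed shortest Δλ from -129.57° to +129.59° is -100.84°.
Midpoint longitude = -129.57° + (-100.84°)/2 = -129.57° − 50.42° = -179.99°.
(The naïve average (-129.57 + +129.59)/2 = 0.01° is on the wrong side of the globe.)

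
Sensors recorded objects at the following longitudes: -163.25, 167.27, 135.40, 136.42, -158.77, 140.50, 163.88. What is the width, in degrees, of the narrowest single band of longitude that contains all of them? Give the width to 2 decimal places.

65.83°

Sort the longitudes: -163.25°, -158.77°, +135.40°, +136.42°, +140.50°, +163.88°, +167.27°.
Eastward gaps between consecutive values (wrapping around): 4.48°, 294.17°, 1.02°, 4.08°, 23.38°, 3.39°, 29.48°.
Largest gap = 294.17° ⇒ minimal covering band is its complement: 360° − 294.17° = 65.83°.
Band runs from +135.40° eastward to -158.77°, crossing the antimeridian.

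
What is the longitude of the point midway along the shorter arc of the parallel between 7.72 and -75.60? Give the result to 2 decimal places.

-33.94°

Signed shortest Δλ from +7.72° to -75.60° is -83.32°.
Midpoint longitude = +7.72° + (-83.32°)/2 = +7.72° − 41.66° = -33.94°.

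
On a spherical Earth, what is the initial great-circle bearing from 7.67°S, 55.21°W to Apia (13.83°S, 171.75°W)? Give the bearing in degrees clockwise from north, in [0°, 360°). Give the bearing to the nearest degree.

251°

Δλ = -171.75 − -55.21 = -116.54°.
θ = atan2( sin Δλ · cos φ₂ , cos φ₁ · sin φ₂ − sin φ₁ · cos φ₂ · cos Δλ )
  = atan2(-0.86869, -0.29481) = -108.746° → normalised to [0°, 360°): 251.254°.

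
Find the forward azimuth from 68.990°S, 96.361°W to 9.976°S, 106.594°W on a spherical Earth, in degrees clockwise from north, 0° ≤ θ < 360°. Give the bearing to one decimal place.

Δλ = -106.594 − -96.361 = -10.233°.
θ = atan2( sin Δλ · cos φ₂ , cos φ₁ · sin φ₂ − sin φ₁ · cos φ₂ · cos Δλ )
  = atan2(-0.17497, 0.84267) = -11.730° → normalised to [0°, 360°): 348.270°.

348.3°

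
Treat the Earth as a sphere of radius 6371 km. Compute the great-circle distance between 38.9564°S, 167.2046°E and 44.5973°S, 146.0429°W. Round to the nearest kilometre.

3873 km

Δλ = -146.0429 − 167.2046 = -313.2475°; wrapped into (−180°, 180°]: 46.7525°.
Δφ = -44.5973 − -38.9564 = -5.6409°.
a = sin²(Δφ/2) + cos φ₁ · cos φ₂ · sin²(Δλ/2) = 0.089589.
c = 2·atan2(√a, √(1−a)) = 0.60795 rad → d = 6371·c ≈ 3873.24 km.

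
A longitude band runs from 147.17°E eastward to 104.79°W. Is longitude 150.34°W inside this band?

Band width going east from +147.17° to -104.79°: ((-104.79 − 147.17) mod 360) = 108.04°.
Offset of -150.34° east of the west edge: ((-150.34 − 147.17) mod 360) = 62.49°.
62.49° ≤ 108.04° ⇒ inside.

Yes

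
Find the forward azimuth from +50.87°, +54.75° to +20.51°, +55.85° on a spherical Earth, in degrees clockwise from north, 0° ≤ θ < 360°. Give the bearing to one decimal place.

178.0°

Δλ = 55.85 − 54.75 = 1.10°.
θ = atan2( sin Δλ · cos φ₂ , cos φ₁ · sin φ₂ − sin φ₁ · cos φ₂ · cos Δλ )
  = atan2(0.01798, -0.50530) = 177.962° → normalised to [0°, 360°): 177.962°.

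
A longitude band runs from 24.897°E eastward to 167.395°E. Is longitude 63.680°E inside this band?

Yes

Band width going east from +24.897° to +167.395°: ((167.395 − 24.897) mod 360) = 142.498°.
Offset of +63.680° east of the west edge: ((63.680 − 24.897) mod 360) = 38.783°.
38.783° ≤ 142.498° ⇒ inside.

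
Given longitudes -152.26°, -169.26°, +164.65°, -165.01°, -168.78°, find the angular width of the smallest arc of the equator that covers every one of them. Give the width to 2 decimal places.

43.09°

Sort the longitudes: -169.26°, -168.78°, -165.01°, -152.26°, +164.65°.
Eastward gaps between consecutive values (wrapping around): 0.48°, 3.77°, 12.75°, 316.91°, 26.09°.
Largest gap = 316.91° ⇒ minimal covering band is its complement: 360° − 316.91° = 43.09°.
Band runs from +164.65° eastward to -152.26°, crossing the antimeridian.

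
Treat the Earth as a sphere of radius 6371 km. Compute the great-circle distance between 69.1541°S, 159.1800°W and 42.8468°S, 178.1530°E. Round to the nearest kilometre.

3203 km

Δλ = 178.1530 − -159.1800 = 337.3330°; wrapped into (−180°, 180°]: -22.6670°.
Δφ = -42.8468 − -69.1541 = 26.3073°.
a = sin²(Δφ/2) + cos φ₁ · cos φ₂ · sin²(Δλ/2) = 0.061861.
c = 2·atan2(√a, √(1−a)) = 0.50271 rad → d = 6371·c ≈ 3202.80 km.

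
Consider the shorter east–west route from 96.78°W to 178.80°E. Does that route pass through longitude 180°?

Naïve |178.80 − -96.78| = 275.58° > 180°, so the shorter arc goes the other way round — across 180°.
Signed shortest Δλ = ((178.80 − -96.78 + 180) mod 360) − 180 = -84.42°.
Going west by 84.42° from -96.78° passes through 180° before reaching +178.80°.

Yes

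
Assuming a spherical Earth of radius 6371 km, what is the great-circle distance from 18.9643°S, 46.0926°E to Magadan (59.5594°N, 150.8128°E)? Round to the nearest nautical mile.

6827 nmi

Δλ = 150.8128 − 46.0926 = 104.7202°.
Δφ = 59.5594 − -18.9643 = 78.5237°.
a = sin²(Δφ/2) + cos φ₁ · cos φ₂ · sin²(Δλ/2) = 0.700966.
c = 2·atan2(√a, √(1−a)) = 1.98442 rad → d = 6371·c ≈ 12642.76 km ≈ 6826.54 nmi.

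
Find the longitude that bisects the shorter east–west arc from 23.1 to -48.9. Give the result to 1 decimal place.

-12.9°

Signed shortest Δλ from +23.1° to -48.9° is -72.0°.
Midpoint longitude = +23.1° + (-72.0°)/2 = +23.1° − 36.0° = -12.9°.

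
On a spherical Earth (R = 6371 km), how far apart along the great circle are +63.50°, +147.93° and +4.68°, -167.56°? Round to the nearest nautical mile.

Δλ = -167.56 − 147.93 = -315.49°; wrapped into (−180°, 180°]: 44.51°.
Δφ = 4.68 − 63.50 = -58.82°.
a = sin²(Δφ/2) + cos φ₁ · cos φ₂ · sin²(Δλ/2) = 0.304923.
c = 2·atan2(√a, √(1−a)) = 1.17000 rad → d = 6371·c ≈ 7454.06 km ≈ 4024.87 nmi.

4025 nmi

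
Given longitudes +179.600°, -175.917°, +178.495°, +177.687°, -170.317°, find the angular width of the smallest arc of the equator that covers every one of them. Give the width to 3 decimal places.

11.996°

Sort the longitudes: -175.917°, -170.317°, +177.687°, +178.495°, +179.600°.
Eastward gaps between consecutive values (wrapping around): 5.600°, 348.004°, 0.808°, 1.105°, 4.483°.
Largest gap = 348.004° ⇒ minimal covering band is its complement: 360° − 348.004° = 11.996°.
Band runs from +177.687° eastward to -170.317°, crossing the antimeridian.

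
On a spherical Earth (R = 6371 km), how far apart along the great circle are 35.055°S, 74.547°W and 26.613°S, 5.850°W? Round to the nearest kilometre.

6500 km

Δλ = -5.850 − -74.547 = 68.697°.
Δφ = -26.613 − -35.055 = 8.442°.
a = sin²(Δφ/2) + cos φ₁ · cos φ₂ · sin²(Δλ/2) = 0.238409.
c = 2·atan2(√a, √(1−a)) = 1.02022 rad → d = 6371·c ≈ 6499.80 km.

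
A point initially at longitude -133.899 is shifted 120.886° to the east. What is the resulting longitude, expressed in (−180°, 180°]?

-13.013°

Start at -133.899°; shift +120.886° → -13.013°.
-13.013° already lies in (−180°, 180°].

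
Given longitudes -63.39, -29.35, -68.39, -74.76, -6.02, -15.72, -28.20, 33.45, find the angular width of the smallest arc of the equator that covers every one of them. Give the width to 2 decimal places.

108.21°

Sort the longitudes: -74.76°, -68.39°, -63.39°, -29.35°, -28.20°, -15.72°, -6.02°, +33.45°.
Eastward gaps between consecutive values (wrapping around): 6.37°, 5.00°, 34.04°, 1.15°, 12.48°, 9.70°, 39.47°, 251.79°.
Largest gap = 251.79° ⇒ minimal covering band is its complement: 360° − 251.79° = 108.21°.
Band runs from -74.76° eastward to +33.45°.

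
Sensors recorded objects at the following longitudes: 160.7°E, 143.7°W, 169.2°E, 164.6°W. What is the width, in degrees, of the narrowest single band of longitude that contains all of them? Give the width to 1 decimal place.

55.6°

Sort the longitudes: -164.6°, -143.7°, +160.7°, +169.2°.
Eastward gaps between consecutive values (wrapping around): 20.9°, 304.4°, 8.5°, 26.2°.
Largest gap = 304.4° ⇒ minimal covering band is its complement: 360° − 304.4° = 55.6°.
Band runs from +160.7° eastward to -143.7°, crossing the antimeridian.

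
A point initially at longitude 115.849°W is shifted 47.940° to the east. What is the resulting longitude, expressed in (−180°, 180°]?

67.909°W

Start at -115.849°; shift +47.940° → -67.909°.
-67.909° already lies in (−180°, 180°].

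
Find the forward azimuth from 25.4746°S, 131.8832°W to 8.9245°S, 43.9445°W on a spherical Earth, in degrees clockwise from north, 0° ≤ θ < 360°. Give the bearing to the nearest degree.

Δλ = -43.9445 − -131.8832 = 87.9387°.
θ = atan2( sin Δλ · cos φ₂ , cos φ₁ · sin φ₂ − sin φ₁ · cos φ₂ · cos Δλ )
  = atan2(0.98725, -0.12477) = 97.203° → normalised to [0°, 360°): 97.203°.

97°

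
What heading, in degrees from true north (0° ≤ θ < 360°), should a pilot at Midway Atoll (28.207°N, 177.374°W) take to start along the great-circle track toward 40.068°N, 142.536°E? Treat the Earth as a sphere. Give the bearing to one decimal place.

300.5°

Δλ = 142.536 − -177.374 = 319.910°; wrapped into (−180°, 180°]: -40.090°.
θ = atan2( sin Δλ · cos φ₂ , cos φ₁ · sin φ₂ − sin φ₁ · cos φ₂ · cos Δλ )
  = atan2(-0.49283, 0.29053) = -59.480° → normalised to [0°, 360°): 300.520°.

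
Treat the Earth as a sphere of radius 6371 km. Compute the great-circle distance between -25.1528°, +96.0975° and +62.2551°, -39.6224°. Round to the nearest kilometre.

14753 km

Δλ = -39.6224 − 96.0975 = -135.7199°.
Δφ = 62.2551 − -25.1528 = 87.4079°.
a = sin²(Δφ/2) + cos φ₁ · cos φ₂ · sin²(Δλ/2) = 0.838928.
c = 2·atan2(√a, √(1−a)) = 2.31564 rad → d = 6371·c ≈ 14752.94 km.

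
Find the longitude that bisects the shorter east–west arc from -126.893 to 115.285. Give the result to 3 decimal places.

Signed shortest Δλ from -126.893° to +115.285° is -117.822°.
Midpoint longitude = -126.893° + (-117.822°)/2 = -126.893° − 58.911° = -185.804°.
Normalise into (−180°, 180°]: +174.196°.
(The naïve average (-126.893 + +115.285)/2 = -5.804° is on the wrong side of the globe.)

+174.196°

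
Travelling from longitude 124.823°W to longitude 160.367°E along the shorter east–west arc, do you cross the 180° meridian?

Naïve |160.367 − -124.823| = 285.19° > 180°, so the shorter arc goes the other way round — across 180°.
Signed shortest Δλ = ((160.367 − -124.823 + 180) mod 360) − 180 = -74.81°.
Going west by 74.81° from -124.823° passes through 180° before reaching +160.367°.

Yes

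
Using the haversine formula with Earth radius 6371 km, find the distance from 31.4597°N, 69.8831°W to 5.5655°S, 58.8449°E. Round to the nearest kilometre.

13963 km

Δλ = 58.8449 − -69.8831 = 128.7280°.
Δφ = -5.5655 − 31.4597 = -37.0252°.
a = sin²(Δφ/2) + cos φ₁ · cos φ₂ · sin²(Δλ/2) = 0.790881.
c = 2·atan2(√a, √(1−a)) = 2.19169 rad → d = 6371·c ≈ 13963.25 km.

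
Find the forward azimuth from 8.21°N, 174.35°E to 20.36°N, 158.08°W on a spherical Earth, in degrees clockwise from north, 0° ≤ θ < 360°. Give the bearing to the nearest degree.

63°

Δλ = -158.08 − 174.35 = -332.43°; wrapped into (−180°, 180°]: 27.57°.
θ = atan2( sin Δλ · cos φ₂ , cos φ₁ · sin φ₂ − sin φ₁ · cos φ₂ · cos Δλ )
  = atan2(0.43392, 0.22567) = 62.522° → normalised to [0°, 360°): 62.522°.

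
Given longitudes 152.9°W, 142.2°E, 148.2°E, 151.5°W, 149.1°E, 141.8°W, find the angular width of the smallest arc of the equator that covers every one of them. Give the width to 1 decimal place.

76.0°

Sort the longitudes: -152.9°, -151.5°, -141.8°, +142.2°, +148.2°, +149.1°.
Eastward gaps between consecutive values (wrapping around): 1.4°, 9.7°, 284.0°, 6.0°, 0.9°, 58.0°.
Largest gap = 284.0° ⇒ minimal covering band is its complement: 360° − 284.0° = 76.0°.
Band runs from +142.2° eastward to -141.8°, crossing the antimeridian.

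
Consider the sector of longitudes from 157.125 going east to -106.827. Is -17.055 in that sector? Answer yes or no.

Band width going east from +157.125° to -106.827°: ((-106.827 − 157.125) mod 360) = 96.048°.
Offset of -17.055° east of the west edge: ((-17.055 − 157.125) mod 360) = 185.820°.
185.820° > 96.048° ⇒ outside.

No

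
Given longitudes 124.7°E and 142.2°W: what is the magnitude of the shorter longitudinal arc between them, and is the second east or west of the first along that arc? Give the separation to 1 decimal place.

93.1° east

Raw difference: -142.2 − 124.7 = -266.9°.
Normalise into (−180°, 180°]: -266.9° + 360° = 93.1°.
Positive ⇒ the second point lies to the east; separation 93.1°.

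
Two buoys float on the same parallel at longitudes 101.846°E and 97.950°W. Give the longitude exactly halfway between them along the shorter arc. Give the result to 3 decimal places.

178.052°W

Signed shortest Δλ from +101.846° to -97.950° is +160.204°.
Midpoint longitude = +101.846° + (+160.204°)/2 = +101.846° + 80.102° = +181.948°.
Normalise into (−180°, 180°]: -178.052°.
(The naïve average (+101.846 + -97.950)/2 = 1.948° is on the wrong side of the globe.)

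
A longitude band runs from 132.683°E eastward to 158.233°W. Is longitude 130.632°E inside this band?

No

Band width going east from +132.683° to -158.233°: ((-158.233 − 132.683) mod 360) = 69.084°.
Offset of +130.632° east of the west edge: ((130.632 − 132.683) mod 360) = 357.949°.
357.949° > 69.084° ⇒ outside.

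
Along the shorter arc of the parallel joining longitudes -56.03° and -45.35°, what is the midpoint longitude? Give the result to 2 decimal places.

-50.69°

Signed shortest Δλ from -56.03° to -45.35° is +10.68°.
Midpoint longitude = -56.03° + (+10.68°)/2 = -56.03° + 5.34° = -50.69°.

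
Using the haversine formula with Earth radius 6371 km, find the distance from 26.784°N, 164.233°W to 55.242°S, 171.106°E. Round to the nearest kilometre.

Δλ = 171.106 − -164.233 = 335.339°; wrapped into (−180°, 180°]: -24.661°.
Δφ = -55.242 − 26.784 = -82.026°.
a = sin²(Δφ/2) + cos φ₁ · cos φ₂ · sin²(Δλ/2) = 0.453848.
c = 2·atan2(√a, √(1−a)) = 1.47836 rad → d = 6371·c ≈ 9418.64 km.

9419 km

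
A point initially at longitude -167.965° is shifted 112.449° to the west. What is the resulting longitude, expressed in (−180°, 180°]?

+79.586°

Start at -167.965°; shift −112.449° → -280.414°.
-280.414° lies outside (−180°, 180°]; add 360° → +79.586°.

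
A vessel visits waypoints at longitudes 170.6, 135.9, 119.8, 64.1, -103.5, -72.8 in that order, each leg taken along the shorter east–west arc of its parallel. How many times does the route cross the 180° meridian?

Leg 1: +170.6° → +135.9°, shortest Δλ = -34.7° (west) — does not cross 180°.
Leg 2: +135.9° → +119.8°, shortest Δλ = -16.1° (west) — does not cross 180°.
Leg 3: +119.8° → +64.1°, shortest Δλ = -55.7° (west) — does not cross 180°.
Leg 4: +64.1° → -103.5°, shortest Δλ = -167.6° (west) — does not cross 180°.
Leg 5: -103.5° → -72.8°, shortest Δλ = 30.7° (east) — does not cross 180°.
Total crossings: 0.

0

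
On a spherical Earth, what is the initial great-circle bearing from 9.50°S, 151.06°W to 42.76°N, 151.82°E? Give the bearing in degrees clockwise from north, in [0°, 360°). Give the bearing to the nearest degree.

320°

Δλ = 151.82 − -151.06 = 302.88°; wrapped into (−180°, 180°]: -57.12°.
θ = atan2( sin Δλ · cos φ₂ , cos φ₁ · sin φ₂ − sin φ₁ · cos φ₂ · cos Δλ )
  = atan2(-0.61659, 0.73540) = -39.978° → normalised to [0°, 360°): 320.022°.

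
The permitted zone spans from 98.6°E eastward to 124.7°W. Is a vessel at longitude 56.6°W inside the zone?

Band width going east from +98.6° to -124.7°: ((-124.7 − 98.6) mod 360) = 136.7°.
Offset of -56.6° east of the west edge: ((-56.6 − 98.6) mod 360) = 204.8°.
204.8° > 136.7° ⇒ outside.

No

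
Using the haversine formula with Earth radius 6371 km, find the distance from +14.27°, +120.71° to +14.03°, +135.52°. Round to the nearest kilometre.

Δλ = 135.52 − 120.71 = 14.81°.
Δφ = 14.03 − 14.27 = -0.24°.
a = sin²(Δφ/2) + cos φ₁ · cos φ₂ · sin²(Δλ/2) = 0.015622.
c = 2·atan2(√a, √(1−a)) = 0.25063 rad → d = 6371·c ≈ 1596.79 km.

1597 km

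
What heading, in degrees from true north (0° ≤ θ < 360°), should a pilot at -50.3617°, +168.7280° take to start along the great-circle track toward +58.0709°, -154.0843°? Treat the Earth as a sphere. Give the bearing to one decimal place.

Δλ = -154.0843 − 168.7280 = -322.8123°; wrapped into (−180°, 180°]: 37.1877°.
θ = atan2( sin Δλ · cos φ₂ , cos φ₁ · sin φ₂ − sin φ₁ · cos φ₂ · cos Δλ )
  = atan2(0.31966, 0.86588) = 20.263° → normalised to [0°, 360°): 20.263°.

20.3°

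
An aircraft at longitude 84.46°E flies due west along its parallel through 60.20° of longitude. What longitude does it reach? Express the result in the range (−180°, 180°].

Start at +84.46°; shift −60.20° → +24.26°.
+24.26° already lies in (−180°, 180°].

24.26°E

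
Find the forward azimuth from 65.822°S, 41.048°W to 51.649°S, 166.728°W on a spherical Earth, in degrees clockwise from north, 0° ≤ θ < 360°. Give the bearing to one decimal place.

217.7°

Δλ = -166.728 − -41.048 = -125.680°.
θ = atan2( sin Δλ · cos φ₂ , cos φ₁ · sin φ₂ − sin φ₁ · cos φ₂ · cos Δλ )
  = atan2(-0.50401, -0.65135) = -142.268° → normalised to [0°, 360°): 217.732°.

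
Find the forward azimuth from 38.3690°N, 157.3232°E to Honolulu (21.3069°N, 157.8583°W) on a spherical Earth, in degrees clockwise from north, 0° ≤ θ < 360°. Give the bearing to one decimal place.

100.8°

Δλ = -157.8583 − 157.3232 = -315.1815°; wrapped into (−180°, 180°]: 44.8185°.
θ = atan2( sin Δλ · cos φ₂ , cos φ₁ · sin φ₂ − sin φ₁ · cos φ₂ · cos Δλ )
  = atan2(0.65668, -0.12532) = 100.804° → normalised to [0°, 360°): 100.804°.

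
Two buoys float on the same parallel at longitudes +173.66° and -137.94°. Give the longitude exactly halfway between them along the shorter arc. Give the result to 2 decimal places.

Signed shortest Δλ from +173.66° to -137.94° is +48.40°.
Midpoint longitude = +173.66° + (+48.40°)/2 = +173.66° + 24.20° = +197.86°.
Normalise into (−180°, 180°]: -162.14°.
(The naïve average (+173.66 + -137.94)/2 = 17.86° is on the wrong side of the globe.)

-162.14°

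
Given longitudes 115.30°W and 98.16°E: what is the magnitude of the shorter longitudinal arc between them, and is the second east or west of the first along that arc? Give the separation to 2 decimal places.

Raw difference: 98.16 − -115.30 = 213.46°.
Normalise into (−180°, 180°]: 213.46° − 360° = -146.54°.
Negative ⇒ the second point lies to the west; separation 146.54°.

146.54° west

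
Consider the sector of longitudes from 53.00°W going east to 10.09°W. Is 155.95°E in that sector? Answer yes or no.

No

Band width going east from -53.00° to -10.09°: ((-10.09 − -53.00) mod 360) = 42.91°.
Offset of +155.95° east of the west edge: ((155.95 − -53.00) mod 360) = 208.95°.
208.95° > 42.91° ⇒ outside.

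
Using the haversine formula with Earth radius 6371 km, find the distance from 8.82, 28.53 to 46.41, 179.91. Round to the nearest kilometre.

Δλ = 179.91 − 28.53 = 151.38°.
Δφ = 46.41 − 8.82 = 37.59°.
a = sin²(Δφ/2) + cos φ₁ · cos φ₂ · sin²(Δλ/2) = 0.743517.
c = 2·atan2(√a, √(1−a)) = 2.07949 rad → d = 6371·c ≈ 13248.42 km.

13248 km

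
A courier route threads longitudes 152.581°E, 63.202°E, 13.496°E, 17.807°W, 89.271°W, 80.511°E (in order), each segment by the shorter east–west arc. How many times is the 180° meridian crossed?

Leg 1: +152.581° → +63.202°, shortest Δλ = -89.379° (west) — does not cross 180°.
Leg 2: +63.202° → +13.496°, shortest Δλ = -49.706° (west) — does not cross 180°.
Leg 3: +13.496° → -17.807°, shortest Δλ = -31.303° (west) — does not cross 180°.
Leg 4: -17.807° → -89.271°, shortest Δλ = -71.464° (west) — does not cross 180°.
Leg 5: -89.271° → +80.511°, shortest Δλ = 169.782° (east) — does not cross 180°.
Total crossings: 0.

0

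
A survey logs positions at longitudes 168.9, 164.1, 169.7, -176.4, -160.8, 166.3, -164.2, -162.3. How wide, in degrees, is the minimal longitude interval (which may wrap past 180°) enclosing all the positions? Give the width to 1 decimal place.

Sort the longitudes: -176.4°, -164.2°, -162.3°, -160.8°, +164.1°, +166.3°, +168.9°, +169.7°.
Eastward gaps between consecutive values (wrapping around): 12.2°, 1.9°, 1.5°, 324.9°, 2.2°, 2.6°, 0.8°, 13.9°.
Largest gap = 324.9° ⇒ minimal covering band is its complement: 360° − 324.9° = 35.1°.
Band runs from +164.1° eastward to -160.8°, crossing the antimeridian.

35.1°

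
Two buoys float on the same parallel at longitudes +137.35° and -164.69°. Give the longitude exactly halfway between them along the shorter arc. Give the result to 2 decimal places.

+166.33°

Signed shortest Δλ from +137.35° to -164.69° is +57.96°.
Midpoint longitude = +137.35° + (+57.96°)/2 = +137.35° + 28.98° = +166.33°.
(The naïve average (+137.35 + -164.69)/2 = -13.67° is on the wrong side of the globe.)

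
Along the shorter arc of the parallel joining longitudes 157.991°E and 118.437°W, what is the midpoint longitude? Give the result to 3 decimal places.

Signed shortest Δλ from +157.991° to -118.437° is +83.572°.
Midpoint longitude = +157.991° + (+83.572°)/2 = +157.991° + 41.786° = +199.777°.
Normalise into (−180°, 180°]: -160.223°.
(The naïve average (+157.991 + -118.437)/2 = 19.777° is on the wrong side of the globe.)

160.223°W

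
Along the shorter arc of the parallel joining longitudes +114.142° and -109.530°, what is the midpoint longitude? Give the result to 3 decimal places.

Signed shortest Δλ from +114.142° to -109.530° is +136.328°.
Midpoint longitude = +114.142° + (+136.328°)/2 = +114.142° + 68.164° = +182.306°.
Normalise into (−180°, 180°]: -177.694°.
(The naïve average (+114.142 + -109.530)/2 = 2.306° is on the wrong side of the globe.)

-177.694°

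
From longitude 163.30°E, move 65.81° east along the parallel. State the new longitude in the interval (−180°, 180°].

Start at +163.30°; shift +65.81° → +229.11°.
+229.11° lies outside (−180°, 180°]; subtract 360° → -130.89°.

130.89°W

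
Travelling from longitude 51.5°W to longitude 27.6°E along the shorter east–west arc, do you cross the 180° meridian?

No

Signed shortest Δλ = ((27.6 − -51.5 + 180) mod 360) − 180 = 79.1°.
Going east by 79.1° from -51.5° reaches +27.6° without touching 180°.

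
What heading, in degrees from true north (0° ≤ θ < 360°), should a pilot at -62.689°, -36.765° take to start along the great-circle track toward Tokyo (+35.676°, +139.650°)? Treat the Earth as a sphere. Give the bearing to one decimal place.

Δλ = 139.650 − -36.765 = 176.415°.
θ = atan2( sin Δλ · cos φ₂ , cos φ₁ · sin φ₂ − sin φ₁ · cos φ₂ · cos Δλ )
  = atan2(0.05079, -0.45278) = 173.599° → normalised to [0°, 360°): 173.599°.

173.6°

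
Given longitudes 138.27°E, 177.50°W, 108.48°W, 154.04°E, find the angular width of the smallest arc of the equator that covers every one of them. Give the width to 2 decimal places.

113.25°

Sort the longitudes: -177.50°, -108.48°, +138.27°, +154.04°.
Eastward gaps between consecutive values (wrapping around): 69.02°, 246.75°, 15.77°, 28.46°.
Largest gap = 246.75° ⇒ minimal covering band is its complement: 360° − 246.75° = 113.25°.
Band runs from +138.27° eastward to -108.48°, crossing the antimeridian.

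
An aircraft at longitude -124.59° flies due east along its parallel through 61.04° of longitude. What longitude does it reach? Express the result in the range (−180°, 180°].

Start at -124.59°; shift +61.04° → -63.55°.
-63.55° already lies in (−180°, 180°].

-63.55°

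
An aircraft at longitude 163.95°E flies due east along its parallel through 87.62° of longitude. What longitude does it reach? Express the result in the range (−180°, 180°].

108.43°W

Start at +163.95°; shift +87.62° → +251.57°.
+251.57° lies outside (−180°, 180°]; subtract 360° → -108.43°.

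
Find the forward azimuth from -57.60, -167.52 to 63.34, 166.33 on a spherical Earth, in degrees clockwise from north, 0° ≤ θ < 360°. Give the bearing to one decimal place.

Δλ = 166.33 − -167.52 = 333.85°; wrapped into (−180°, 180°]: -26.15°.
θ = atan2( sin Δλ · cos φ₂ , cos φ₁ · sin φ₂ − sin φ₁ · cos φ₂ · cos Δλ )
  = atan2(-0.19775, 0.81893) = -13.576° → normalised to [0°, 360°): 346.424°.

346.4°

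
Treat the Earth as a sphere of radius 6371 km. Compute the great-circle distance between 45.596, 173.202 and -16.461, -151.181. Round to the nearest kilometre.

Δλ = -151.181 − 173.202 = -324.383°; wrapped into (−180°, 180°]: 35.617°.
Δφ = -16.461 − 45.596 = -62.057°.
a = sin²(Δφ/2) + cos φ₁ · cos φ₂ · sin²(Δλ/2) = 0.328469.
c = 2·atan2(√a, √(1−a)) = 1.22062 rad → d = 6371·c ≈ 7776.58 km.

7777 km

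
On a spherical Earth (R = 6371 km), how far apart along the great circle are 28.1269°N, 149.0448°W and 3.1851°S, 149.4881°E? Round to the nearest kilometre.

7425 km

Δλ = 149.4881 − -149.0448 = 298.5329°; wrapped into (−180°, 180°]: -61.4671°.
Δφ = -3.1851 − 28.1269 = -31.3120°.
a = sin²(Δφ/2) + cos φ₁ · cos φ₂ · sin²(Δλ/2) = 0.302795.
c = 2·atan2(√a, √(1−a)) = 1.16537 rad → d = 6371·c ≈ 7424.58 km.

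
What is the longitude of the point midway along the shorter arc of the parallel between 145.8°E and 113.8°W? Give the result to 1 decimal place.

Signed shortest Δλ from +145.8° to -113.8° is +100.4°.
Midpoint longitude = +145.8° + (+100.4°)/2 = +145.8° + 50.2° = +196.0°.
Normalise into (−180°, 180°]: -164.0°.
(The naïve average (+145.8 + -113.8)/2 = 16.0° is on the wrong side of the globe.)

164.0°W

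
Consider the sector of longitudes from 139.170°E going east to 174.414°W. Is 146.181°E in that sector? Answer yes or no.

Yes

Band width going east from +139.170° to -174.414°: ((-174.414 − 139.170) mod 360) = 46.416°.
Offset of +146.181° east of the west edge: ((146.181 − 139.170) mod 360) = 7.011°.
7.011° ≤ 46.416° ⇒ inside.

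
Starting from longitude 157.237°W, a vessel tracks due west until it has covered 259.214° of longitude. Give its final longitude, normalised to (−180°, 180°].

Start at -157.237°; shift −259.214° → -416.451°.
-416.451° lies outside (−180°, 180°]; add 360° → -56.451°.

56.451°W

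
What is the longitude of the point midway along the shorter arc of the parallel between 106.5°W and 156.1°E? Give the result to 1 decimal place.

155.2°W

Signed shortest Δλ from -106.5° to +156.1° is -97.4°.
Midpoint longitude = -106.5° + (-97.4°)/2 = -106.5° − 48.7° = -155.2°.
(The naïve average (-106.5 + +156.1)/2 = 24.8° is on the wrong side of the globe.)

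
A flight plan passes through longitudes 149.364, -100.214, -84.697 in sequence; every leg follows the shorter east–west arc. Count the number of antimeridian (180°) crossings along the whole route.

Leg 1: +149.364° → -100.214°, shortest Δλ = 110.422° (east) — crosses 180°.
Leg 2: -100.214° → -84.697°, shortest Δλ = 15.517° (east) — does not cross 180°.
Total crossings: 1.

1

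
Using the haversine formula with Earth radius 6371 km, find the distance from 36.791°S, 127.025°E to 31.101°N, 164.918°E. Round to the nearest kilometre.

8517 km

Δλ = 164.918 − 127.025 = 37.893°.
Δφ = 31.101 − -36.791 = 67.892°.
a = sin²(Δφ/2) + cos φ₁ · cos φ₂ · sin²(Δλ/2) = 0.384111.
c = 2·atan2(√a, √(1−a)) = 1.33689 rad → d = 6371·c ≈ 8517.34 km.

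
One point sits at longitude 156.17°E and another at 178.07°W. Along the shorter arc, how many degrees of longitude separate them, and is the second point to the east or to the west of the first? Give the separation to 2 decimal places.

Raw difference: -178.07 − 156.17 = -334.24°.
Normalise into (−180°, 180°]: -334.24° + 360° = 25.76°.
Positive ⇒ the second point lies to the east; separation 25.76°.

25.76° east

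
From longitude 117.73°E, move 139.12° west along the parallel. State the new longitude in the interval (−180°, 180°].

Start at +117.73°; shift −139.12° → -21.39°.
-21.39° already lies in (−180°, 180°].

21.39°W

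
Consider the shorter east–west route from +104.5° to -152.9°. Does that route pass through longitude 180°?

Naïve |-152.9 − 104.5| = 257.4° > 180°, so the shorter arc goes the other way round — across 180°.
Signed shortest Δλ = ((-152.9 − 104.5 + 180) mod 360) − 180 = 102.6°.
Going east by 102.6° from +104.5° passes through 180° before reaching -152.9°.

Yes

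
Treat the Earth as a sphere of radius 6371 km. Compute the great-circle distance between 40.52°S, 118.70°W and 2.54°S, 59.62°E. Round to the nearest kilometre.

Δλ = 59.62 − -118.70 = 178.32°.
Δφ = -2.54 − -40.52 = 37.98°.
a = sin²(Δφ/2) + cos φ₁ · cos φ₂ · sin²(Δλ/2) = 0.865156.
c = 2·atan2(√a, √(1−a)) = 2.38958 rad → d = 6371·c ≈ 15223.99 km.

15224 km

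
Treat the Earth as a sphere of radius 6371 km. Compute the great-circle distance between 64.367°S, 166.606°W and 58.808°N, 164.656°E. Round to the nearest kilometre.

13909 km

Δλ = 164.656 − -166.606 = 331.262°; wrapped into (−180°, 180°]: -28.738°.
Δφ = 58.808 − -64.367 = 123.175°.
a = sin²(Δφ/2) + cos φ₁ · cos φ₂ · sin²(Δλ/2) = 0.787397.
c = 2·atan2(√a, √(1−a)) = 2.18315 rad → d = 6371·c ≈ 13908.85 km.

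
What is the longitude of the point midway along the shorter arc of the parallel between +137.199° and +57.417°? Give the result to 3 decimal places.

Signed shortest Δλ from +137.199° to +57.417° is -79.782°.
Midpoint longitude = +137.199° + (-79.782°)/2 = +137.199° − 39.891° = +97.308°.

+97.308°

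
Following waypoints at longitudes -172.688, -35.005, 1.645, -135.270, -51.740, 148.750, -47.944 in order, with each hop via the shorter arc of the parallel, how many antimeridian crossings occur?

2

Leg 1: -172.688° → -35.005°, shortest Δλ = 137.683° (east) — does not cross 180°.
Leg 2: -35.005° → +1.645°, shortest Δλ = 36.65° (east) — does not cross 180°.
Leg 3: +1.645° → -135.270°, shortest Δλ = -136.915° (west) — does not cross 180°.
Leg 4: -135.270° → -51.740°, shortest Δλ = 83.53° (east) — does not cross 180°.
Leg 5: -51.740° → +148.750°, shortest Δλ = -159.51° (west) — crosses 180°.
Leg 6: +148.750° → -47.944°, shortest Δλ = 163.306° (east) — crosses 180°.
Total crossings: 2.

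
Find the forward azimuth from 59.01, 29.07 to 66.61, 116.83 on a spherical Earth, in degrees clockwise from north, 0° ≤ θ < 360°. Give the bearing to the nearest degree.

Δλ = 116.83 − 29.07 = 87.76°.
θ = atan2( sin Δλ · cos φ₂ , cos φ₁ · sin φ₂ − sin φ₁ · cos φ₂ · cos Δλ )
  = atan2(0.39668, 0.45928) = 40.818° → normalised to [0°, 360°): 40.818°.

41°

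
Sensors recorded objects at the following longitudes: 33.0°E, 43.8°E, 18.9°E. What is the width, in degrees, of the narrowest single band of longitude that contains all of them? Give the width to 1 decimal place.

Sort the longitudes: +18.9°, +33.0°, +43.8°.
Eastward gaps between consecutive values (wrapping around): 14.1°, 10.8°, 335.1°.
Largest gap = 335.1° ⇒ minimal covering band is its complement: 360° − 335.1° = 24.9°.
Band runs from +18.9° eastward to +43.8°.

24.9°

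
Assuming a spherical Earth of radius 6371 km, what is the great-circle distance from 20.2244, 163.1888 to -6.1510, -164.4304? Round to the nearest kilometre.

4596 km

Δλ = -164.4304 − 163.1888 = -327.6192°; wrapped into (−180°, 180°]: 32.3808°.
Δφ = -6.1510 − 20.2244 = -26.3754°.
a = sin²(Δφ/2) + cos φ₁ · cos φ₂ · sin²(Δλ/2) = 0.124582.
c = 2·atan2(√a, √(1−a)) = 0.72147 rad → d = 6371·c ≈ 4596.47 km.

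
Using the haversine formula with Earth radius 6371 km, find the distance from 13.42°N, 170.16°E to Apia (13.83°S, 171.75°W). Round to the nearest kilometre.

Δλ = -171.75 − 170.16 = -341.91°; wrapped into (−180°, 180°]: 18.09°.
Δφ = -13.83 − 13.42 = -27.25°.
a = sin²(Δφ/2) + cos φ₁ · cos φ₂ · sin²(Δλ/2) = 0.078835.
c = 2·atan2(√a, √(1−a)) = 0.56920 rad → d = 6371·c ≈ 3626.39 km.

3626 km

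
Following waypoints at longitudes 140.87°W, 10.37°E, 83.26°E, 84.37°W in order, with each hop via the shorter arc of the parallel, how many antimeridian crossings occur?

Leg 1: -140.87° → +10.37°, shortest Δλ = 151.24° (east) — does not cross 180°.
Leg 2: +10.37° → +83.26°, shortest Δλ = 72.89° (east) — does not cross 180°.
Leg 3: +83.26° → -84.37°, shortest Δλ = -167.63° (west) — does not cross 180°.
Total crossings: 0.

0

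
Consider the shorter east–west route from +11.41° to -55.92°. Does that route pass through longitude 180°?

No

Signed shortest Δλ = ((-55.92 − 11.41 + 180) mod 360) − 180 = -67.33°.
Going west by 67.33° from +11.41° reaches -55.92° without touching 180°.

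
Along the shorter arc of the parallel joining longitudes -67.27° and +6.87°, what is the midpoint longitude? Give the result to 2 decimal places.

Signed shortest Δλ from -67.27° to +6.87° is +74.14°.
Midpoint longitude = -67.27° + (+74.14°)/2 = -67.27° + 37.07° = -30.20°.

-30.20°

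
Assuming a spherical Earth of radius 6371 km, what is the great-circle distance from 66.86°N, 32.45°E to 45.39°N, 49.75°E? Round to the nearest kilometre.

Δλ = 49.75 − 32.45 = 17.30°.
Δφ = 45.39 − 66.86 = -21.47°.
a = sin²(Δφ/2) + cos φ₁ · cos φ₂ · sin²(Δλ/2) = 0.040938.
c = 2·atan2(√a, √(1−a)) = 0.40748 rad → d = 6371·c ≈ 2596.03 km.

2596 km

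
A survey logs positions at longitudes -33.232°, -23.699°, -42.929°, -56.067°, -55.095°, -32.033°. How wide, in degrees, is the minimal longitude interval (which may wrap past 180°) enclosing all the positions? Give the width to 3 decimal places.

Sort the longitudes: -56.067°, -55.095°, -42.929°, -33.232°, -32.033°, -23.699°.
Eastward gaps between consecutive values (wrapping around): 0.972°, 12.166°, 9.697°, 1.199°, 8.334°, 327.632°.
Largest gap = 327.632° ⇒ minimal covering band is its complement: 360° − 327.632° = 32.368°.
Band runs from -56.067° eastward to -23.699°.

32.368°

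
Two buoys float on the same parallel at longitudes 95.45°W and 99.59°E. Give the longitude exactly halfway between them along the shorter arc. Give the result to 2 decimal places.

Signed shortest Δλ from -95.45° to +99.59° is -164.96°.
Midpoint longitude = -95.45° + (-164.96°)/2 = -95.45° − 82.48° = -177.93°.
(The naïve average (-95.45 + +99.59)/2 = 2.07° is on the wrong side of the globe.)

177.93°W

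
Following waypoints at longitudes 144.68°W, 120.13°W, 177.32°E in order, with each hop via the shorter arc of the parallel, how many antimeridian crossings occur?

Leg 1: -144.68° → -120.13°, shortest Δλ = 24.55° (east) — does not cross 180°.
Leg 2: -120.13° → +177.32°, shortest Δλ = -62.55° (west) — crosses 180°.
Total crossings: 1.

1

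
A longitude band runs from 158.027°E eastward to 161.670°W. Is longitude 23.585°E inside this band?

Band width going east from +158.027° to -161.670°: ((-161.670 − 158.027) mod 360) = 40.303°.
Offset of +23.585° east of the west edge: ((23.585 − 158.027) mod 360) = 225.558°.
225.558° > 40.303° ⇒ outside.

No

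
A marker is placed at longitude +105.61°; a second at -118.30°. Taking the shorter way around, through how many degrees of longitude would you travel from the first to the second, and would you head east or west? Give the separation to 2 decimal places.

136.09° east

Raw difference: -118.30 − 105.61 = -223.91°.
Normalise into (−180°, 180°]: -223.91° + 360° = 136.09°.
Positive ⇒ the second point lies to the east; separation 136.09°.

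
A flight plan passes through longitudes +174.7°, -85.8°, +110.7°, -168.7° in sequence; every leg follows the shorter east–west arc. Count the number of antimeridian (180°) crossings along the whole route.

Leg 1: +174.7° → -85.8°, shortest Δλ = 99.5° (east) — crosses 180°.
Leg 2: -85.8° → +110.7°, shortest Δλ = -163.5° (west) — crosses 180°.
Leg 3: +110.7° → -168.7°, shortest Δλ = 80.6° (east) — crosses 180°.
Total crossings: 3.

3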